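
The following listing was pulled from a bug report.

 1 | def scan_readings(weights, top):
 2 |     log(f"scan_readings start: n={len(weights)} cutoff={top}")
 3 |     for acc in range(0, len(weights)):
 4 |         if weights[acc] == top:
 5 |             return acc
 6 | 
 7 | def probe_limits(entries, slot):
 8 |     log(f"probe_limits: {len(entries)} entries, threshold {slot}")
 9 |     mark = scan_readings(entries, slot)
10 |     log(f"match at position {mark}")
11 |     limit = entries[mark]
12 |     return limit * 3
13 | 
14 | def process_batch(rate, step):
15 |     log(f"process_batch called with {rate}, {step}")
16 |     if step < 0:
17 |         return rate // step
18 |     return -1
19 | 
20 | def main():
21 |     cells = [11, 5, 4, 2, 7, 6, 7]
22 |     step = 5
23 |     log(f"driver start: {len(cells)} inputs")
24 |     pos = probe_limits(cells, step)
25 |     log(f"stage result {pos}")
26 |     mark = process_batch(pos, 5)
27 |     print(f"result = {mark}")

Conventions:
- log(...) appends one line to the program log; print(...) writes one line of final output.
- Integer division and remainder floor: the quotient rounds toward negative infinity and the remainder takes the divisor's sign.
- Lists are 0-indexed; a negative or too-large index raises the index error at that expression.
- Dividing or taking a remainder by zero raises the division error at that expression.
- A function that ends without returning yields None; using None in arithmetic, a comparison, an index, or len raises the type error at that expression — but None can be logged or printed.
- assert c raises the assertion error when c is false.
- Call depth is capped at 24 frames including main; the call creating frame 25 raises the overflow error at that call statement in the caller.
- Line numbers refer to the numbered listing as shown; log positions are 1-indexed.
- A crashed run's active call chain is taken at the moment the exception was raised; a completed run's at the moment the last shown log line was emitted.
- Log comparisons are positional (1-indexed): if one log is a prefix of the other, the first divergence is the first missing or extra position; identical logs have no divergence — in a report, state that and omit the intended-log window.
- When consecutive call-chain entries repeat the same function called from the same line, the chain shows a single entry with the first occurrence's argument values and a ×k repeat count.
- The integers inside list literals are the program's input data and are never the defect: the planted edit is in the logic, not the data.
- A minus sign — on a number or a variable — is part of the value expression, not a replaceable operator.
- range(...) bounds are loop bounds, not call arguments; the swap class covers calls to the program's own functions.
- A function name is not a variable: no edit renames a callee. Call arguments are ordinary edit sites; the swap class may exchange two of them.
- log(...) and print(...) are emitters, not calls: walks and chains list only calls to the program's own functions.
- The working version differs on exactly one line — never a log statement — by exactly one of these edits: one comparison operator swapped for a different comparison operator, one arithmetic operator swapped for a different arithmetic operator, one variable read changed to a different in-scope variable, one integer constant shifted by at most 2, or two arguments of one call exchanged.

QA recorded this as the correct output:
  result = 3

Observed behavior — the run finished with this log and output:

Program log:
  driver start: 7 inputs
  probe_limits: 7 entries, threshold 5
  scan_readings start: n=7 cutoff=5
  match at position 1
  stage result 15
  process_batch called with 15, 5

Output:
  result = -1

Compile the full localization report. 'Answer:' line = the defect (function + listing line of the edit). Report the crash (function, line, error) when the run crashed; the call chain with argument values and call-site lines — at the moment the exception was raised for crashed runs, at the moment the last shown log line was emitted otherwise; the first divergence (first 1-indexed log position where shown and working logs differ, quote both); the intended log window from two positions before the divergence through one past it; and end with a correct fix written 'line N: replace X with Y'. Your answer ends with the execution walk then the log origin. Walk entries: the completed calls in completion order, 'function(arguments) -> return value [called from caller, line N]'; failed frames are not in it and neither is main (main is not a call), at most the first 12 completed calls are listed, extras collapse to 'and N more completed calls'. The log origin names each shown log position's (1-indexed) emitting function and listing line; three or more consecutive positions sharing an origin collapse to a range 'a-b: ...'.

Answer: the defect is in process_batch at line 16.
Core observation: Log streams are identical — the defect surfaces only in the printed output.
Call chain: main -> process_batch(15, 5) (called at line 26).
First divergence: none; the two logs match at every position.
Execution walk:
  scan_readings([11, 5, 4, 2, 7, 6, 7], 5) -> 1  [called from probe_limits, line 9]
  probe_limits([11, 5, 4, 2, 7, 6, 7], 5) -> 15  [called from main, line 24]
  process_batch(15, 5) -> -1  [called from main, line 26]
Origin of each log line:
  1: logged in main at line 23
  2: logged in probe_limits at line 8
  3: logged in scan_readings at line 2
  4: logged in probe_limits at line 10
  5: logged in main at line 25
  6: logged in process_batch at line 15
A correct fix: line 16: replace `<` with `!=`.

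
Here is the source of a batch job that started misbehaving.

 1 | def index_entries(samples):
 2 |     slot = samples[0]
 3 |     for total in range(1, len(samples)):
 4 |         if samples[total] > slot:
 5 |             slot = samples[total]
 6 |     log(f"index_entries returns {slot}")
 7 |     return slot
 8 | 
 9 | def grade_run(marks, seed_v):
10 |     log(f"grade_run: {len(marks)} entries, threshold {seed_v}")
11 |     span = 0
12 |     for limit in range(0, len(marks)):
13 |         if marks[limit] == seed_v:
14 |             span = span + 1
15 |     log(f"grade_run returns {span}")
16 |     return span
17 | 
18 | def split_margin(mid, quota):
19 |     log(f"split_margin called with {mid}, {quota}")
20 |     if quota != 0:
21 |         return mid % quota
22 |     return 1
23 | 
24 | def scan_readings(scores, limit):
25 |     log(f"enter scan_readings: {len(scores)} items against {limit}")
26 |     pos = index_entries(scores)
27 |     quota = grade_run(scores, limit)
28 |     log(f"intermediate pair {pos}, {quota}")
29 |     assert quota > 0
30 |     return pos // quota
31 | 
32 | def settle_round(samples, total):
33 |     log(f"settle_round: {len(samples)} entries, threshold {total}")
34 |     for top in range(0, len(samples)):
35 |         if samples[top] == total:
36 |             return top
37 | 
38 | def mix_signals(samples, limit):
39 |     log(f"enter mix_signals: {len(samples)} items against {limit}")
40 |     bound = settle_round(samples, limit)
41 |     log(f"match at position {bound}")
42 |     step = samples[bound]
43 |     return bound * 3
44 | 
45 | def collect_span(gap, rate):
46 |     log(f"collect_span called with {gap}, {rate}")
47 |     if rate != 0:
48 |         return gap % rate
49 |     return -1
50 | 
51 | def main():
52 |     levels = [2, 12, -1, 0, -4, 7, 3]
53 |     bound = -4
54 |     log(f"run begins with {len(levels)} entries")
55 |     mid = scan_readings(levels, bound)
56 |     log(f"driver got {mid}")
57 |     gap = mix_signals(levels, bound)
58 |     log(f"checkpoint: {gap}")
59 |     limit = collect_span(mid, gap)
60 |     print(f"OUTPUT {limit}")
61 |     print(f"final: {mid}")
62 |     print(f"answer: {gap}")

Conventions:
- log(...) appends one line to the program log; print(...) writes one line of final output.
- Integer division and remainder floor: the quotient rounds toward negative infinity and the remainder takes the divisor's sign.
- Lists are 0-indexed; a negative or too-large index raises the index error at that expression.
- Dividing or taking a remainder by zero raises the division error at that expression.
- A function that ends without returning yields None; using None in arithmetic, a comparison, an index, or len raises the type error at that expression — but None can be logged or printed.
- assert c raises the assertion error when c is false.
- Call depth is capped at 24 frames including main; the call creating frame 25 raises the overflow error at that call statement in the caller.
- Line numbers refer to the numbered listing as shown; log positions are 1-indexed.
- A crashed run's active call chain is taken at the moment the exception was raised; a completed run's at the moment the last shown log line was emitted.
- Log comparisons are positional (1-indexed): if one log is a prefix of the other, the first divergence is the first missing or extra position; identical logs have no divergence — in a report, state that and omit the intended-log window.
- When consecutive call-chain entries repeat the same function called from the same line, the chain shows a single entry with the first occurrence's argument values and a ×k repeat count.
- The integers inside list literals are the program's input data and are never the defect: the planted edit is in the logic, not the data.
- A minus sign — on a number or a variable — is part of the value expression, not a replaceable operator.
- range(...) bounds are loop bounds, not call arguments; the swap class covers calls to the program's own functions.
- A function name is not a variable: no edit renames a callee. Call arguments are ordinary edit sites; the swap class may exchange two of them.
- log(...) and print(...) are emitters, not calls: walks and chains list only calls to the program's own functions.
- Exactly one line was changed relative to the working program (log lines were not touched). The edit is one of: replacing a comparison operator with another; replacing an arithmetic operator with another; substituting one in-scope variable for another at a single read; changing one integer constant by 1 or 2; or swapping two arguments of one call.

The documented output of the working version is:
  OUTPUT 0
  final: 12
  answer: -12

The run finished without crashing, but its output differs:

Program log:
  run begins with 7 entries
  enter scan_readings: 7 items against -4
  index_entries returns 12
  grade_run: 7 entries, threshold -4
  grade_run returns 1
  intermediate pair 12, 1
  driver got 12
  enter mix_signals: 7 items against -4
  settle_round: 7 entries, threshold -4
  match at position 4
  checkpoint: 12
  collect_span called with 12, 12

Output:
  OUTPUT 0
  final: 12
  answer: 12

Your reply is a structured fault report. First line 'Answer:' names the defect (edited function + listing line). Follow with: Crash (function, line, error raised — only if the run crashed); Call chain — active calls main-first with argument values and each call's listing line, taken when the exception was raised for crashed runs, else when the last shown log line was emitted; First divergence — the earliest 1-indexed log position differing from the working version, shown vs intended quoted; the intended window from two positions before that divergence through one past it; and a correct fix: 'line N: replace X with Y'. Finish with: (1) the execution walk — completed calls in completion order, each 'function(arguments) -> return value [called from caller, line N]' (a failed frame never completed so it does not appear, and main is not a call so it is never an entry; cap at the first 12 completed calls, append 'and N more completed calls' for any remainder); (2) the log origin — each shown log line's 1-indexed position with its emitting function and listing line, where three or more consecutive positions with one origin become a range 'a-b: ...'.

Answer: the defect is in mix_signals at line 43.
Key fact: Position 11 is the first bad log line: 'checkpoint: 12' should read 'checkpoint: -12'.
Call chain: main -> collect_span(12, 12) (called at line 59).
First divergence: at position 11 the run shows 'checkpoint: 12' where the working version logs 'checkpoint: -12'.
Intended log window:
  9: settle_round: 7 entries, threshold -4
  10: match at position 4
  11: checkpoint: -12
  12: collect_span called with 12, -12
Execution walk:
  index_entries([2, 12, -1, 0, -4, 7, 3]) -> 12  [called from scan_readings, line 26]
  grade_run([2, 12, -1, 0, -4, 7, 3], -4) -> 1  [called from scan_readings, line 27]
  scan_readings([2, 12, -1, 0, -4, 7, 3], -4) -> 12  [called from main, line 55]
  settle_round([2, 12, -1, 0, -4, 7, 3], -4) -> 4  [called from mix_signals, line 40]
  mix_signals([2, 12, -1, 0, -4, 7, 3], -4) -> 12  [called from main, line 57]
  collect_span(12, 12) -> 0  [called from main, line 59]
Origin of each log line:
  1 — main, line 54
  2 — scan_readings, line 25
  3 — index_entries, line 6
  4 — grade_run, line 10
  5 — grade_run, line 15
  6 — scan_readings, line 28
  7 — main, line 56
  8 — mix_signals, line 39
  9 — settle_round, line 33
  10 — mix_signals, line 41
  11 — main, line 58
  12 — collect_span, line 46
A correct fix: line 43: replace `bound` with `step`.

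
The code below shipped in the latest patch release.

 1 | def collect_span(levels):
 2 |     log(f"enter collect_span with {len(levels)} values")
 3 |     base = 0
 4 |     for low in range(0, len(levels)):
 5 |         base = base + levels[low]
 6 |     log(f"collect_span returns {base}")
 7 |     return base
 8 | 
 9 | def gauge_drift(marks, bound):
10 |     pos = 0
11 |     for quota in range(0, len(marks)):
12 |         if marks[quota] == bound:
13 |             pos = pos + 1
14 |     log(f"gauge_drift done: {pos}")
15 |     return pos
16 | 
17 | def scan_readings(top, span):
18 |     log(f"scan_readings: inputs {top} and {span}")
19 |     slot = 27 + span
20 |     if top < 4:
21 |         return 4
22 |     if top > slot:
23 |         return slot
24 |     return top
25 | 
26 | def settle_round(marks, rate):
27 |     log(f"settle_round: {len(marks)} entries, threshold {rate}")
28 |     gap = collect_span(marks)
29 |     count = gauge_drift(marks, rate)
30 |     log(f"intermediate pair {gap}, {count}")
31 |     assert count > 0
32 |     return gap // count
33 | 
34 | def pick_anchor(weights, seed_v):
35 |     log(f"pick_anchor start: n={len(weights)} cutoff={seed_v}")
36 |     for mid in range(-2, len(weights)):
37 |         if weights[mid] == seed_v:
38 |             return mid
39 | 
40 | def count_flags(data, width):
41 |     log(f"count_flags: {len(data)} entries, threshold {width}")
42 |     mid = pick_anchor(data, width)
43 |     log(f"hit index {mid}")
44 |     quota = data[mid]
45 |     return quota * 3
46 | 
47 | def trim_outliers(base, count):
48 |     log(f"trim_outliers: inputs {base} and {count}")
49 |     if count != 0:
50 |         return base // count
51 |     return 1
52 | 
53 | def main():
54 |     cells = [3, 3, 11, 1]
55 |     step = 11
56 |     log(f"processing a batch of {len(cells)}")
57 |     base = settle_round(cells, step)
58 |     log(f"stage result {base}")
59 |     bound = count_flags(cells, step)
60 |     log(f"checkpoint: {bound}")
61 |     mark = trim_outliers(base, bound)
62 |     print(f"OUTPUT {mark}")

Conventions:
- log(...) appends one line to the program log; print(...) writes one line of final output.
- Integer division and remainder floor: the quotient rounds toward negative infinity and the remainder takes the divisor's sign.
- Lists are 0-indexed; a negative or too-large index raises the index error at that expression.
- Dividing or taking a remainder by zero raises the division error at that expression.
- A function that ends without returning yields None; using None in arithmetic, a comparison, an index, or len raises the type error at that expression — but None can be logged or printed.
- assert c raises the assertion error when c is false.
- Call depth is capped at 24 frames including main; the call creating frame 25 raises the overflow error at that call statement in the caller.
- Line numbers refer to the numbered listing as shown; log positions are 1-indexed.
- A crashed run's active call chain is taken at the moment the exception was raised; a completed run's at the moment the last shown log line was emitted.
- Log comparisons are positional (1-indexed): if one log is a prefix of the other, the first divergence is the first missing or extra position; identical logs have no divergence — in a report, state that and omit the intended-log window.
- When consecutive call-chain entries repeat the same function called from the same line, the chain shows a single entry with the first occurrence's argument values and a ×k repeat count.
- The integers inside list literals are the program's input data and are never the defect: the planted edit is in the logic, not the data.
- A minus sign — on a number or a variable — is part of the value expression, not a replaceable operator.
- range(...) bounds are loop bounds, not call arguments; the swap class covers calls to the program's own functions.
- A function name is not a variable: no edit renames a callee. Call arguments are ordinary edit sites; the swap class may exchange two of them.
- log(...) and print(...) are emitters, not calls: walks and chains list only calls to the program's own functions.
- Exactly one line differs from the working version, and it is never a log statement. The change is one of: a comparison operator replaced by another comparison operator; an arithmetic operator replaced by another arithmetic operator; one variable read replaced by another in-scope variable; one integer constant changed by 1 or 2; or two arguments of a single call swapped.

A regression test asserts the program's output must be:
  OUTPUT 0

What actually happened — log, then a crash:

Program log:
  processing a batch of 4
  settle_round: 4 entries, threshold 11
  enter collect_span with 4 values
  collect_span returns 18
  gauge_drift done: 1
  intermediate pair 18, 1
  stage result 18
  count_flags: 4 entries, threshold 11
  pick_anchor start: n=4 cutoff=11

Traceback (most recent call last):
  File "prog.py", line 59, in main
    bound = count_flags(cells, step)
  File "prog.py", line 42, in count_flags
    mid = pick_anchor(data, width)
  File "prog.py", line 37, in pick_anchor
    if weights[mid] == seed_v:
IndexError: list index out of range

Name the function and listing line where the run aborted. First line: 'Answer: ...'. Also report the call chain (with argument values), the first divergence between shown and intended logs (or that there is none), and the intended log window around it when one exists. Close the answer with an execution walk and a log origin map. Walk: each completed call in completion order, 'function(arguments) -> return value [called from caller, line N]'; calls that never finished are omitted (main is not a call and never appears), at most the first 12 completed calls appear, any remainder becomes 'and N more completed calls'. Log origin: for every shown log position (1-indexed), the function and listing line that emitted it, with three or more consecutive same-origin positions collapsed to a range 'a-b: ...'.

Answer: the error was raised in pick_anchor, line 37.
Key observation: After 9 matching log lines the faulty run goes silent, while the working version continues with 'hit index 2'.
Call chain: main -> count_flags([3, 3, 11, 1], 11) (called at line 59) -> pick_anchor([3, 3, 11, 1], 11) (called at line 42).
First divergence: position 10 (shown log ended at 9 lines; the working version continues: 'hit index 2').
Intended log window:
  8: count_flags: 4 entries, threshold 11
  9: pick_anchor start: n=4 cutoff=11
  10: hit index 2
  11: checkpoint: 33
Execution walk:
  collect_span([3, 3, 11, 1]) -> 18  [called from settle_round, line 28]
  gauge_drift([3, 3, 11, 1], 11) -> 1  [called from settle_round, line 29]
  settle_round([3, 3, 11, 1], 11) -> 18  [called from main, line 57]
Origin of each log line:
  1: logged in main at line 56
  2: logged in settle_round at line 27
  3: logged in collect_span at line 2
  4: logged in collect_span at line 6
  5: logged in gauge_drift at line 14
  6: logged in settle_round at line 30
  7: logged in main at line 58
  8: logged in count_flags at line 41
  9: logged in pick_anchor at line 35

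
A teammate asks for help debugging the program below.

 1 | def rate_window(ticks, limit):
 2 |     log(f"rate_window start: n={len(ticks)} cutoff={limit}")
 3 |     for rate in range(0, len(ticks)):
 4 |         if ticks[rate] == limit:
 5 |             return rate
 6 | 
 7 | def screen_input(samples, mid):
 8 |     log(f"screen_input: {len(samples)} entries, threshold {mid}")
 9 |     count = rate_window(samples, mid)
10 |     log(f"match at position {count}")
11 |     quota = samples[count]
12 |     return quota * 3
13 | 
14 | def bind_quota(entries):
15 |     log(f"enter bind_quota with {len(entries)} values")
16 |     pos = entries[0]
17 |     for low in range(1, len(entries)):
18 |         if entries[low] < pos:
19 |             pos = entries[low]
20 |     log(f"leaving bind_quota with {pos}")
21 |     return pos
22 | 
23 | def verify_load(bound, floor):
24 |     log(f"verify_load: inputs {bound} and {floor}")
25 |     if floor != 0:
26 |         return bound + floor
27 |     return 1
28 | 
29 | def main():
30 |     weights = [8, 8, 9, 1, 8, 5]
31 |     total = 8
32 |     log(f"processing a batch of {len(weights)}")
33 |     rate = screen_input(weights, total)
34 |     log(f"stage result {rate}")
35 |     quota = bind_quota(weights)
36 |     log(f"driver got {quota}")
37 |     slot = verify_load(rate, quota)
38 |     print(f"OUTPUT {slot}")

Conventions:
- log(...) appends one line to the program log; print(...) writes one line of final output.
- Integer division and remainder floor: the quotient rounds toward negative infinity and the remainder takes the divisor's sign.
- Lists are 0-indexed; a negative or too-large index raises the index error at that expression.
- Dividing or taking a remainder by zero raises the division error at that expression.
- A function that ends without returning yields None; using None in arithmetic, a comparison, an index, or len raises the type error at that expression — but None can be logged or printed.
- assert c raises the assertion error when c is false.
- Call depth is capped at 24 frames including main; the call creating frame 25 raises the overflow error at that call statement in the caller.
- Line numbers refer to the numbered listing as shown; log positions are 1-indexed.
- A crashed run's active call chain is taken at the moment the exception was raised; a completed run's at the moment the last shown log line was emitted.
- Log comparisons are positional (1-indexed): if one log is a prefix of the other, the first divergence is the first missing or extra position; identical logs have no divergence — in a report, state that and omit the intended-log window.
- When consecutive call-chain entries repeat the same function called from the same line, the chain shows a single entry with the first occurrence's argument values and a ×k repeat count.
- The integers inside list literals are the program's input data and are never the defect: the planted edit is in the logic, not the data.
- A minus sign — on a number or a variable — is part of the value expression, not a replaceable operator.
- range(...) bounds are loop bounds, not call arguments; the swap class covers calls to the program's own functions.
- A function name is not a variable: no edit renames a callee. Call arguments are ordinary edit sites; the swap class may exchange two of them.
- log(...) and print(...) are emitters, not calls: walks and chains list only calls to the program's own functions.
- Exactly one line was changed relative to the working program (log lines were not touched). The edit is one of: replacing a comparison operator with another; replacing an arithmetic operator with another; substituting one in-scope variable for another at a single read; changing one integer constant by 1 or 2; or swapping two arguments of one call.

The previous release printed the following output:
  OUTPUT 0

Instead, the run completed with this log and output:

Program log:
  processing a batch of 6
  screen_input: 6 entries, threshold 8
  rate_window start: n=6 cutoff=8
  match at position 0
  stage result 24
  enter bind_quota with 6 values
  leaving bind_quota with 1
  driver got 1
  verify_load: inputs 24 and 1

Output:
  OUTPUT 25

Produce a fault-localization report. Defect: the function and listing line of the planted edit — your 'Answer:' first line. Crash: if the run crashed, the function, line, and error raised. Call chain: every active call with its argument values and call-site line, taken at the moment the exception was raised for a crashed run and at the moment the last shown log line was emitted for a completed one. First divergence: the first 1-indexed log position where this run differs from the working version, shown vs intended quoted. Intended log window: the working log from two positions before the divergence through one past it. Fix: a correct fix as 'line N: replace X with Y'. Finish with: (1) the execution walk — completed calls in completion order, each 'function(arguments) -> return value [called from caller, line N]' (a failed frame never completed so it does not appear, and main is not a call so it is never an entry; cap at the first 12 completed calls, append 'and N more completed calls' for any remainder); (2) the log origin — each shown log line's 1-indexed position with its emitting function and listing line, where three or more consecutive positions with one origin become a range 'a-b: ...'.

Answer: the defect is in verify_load at line 26.
Key observation: The two runs log identically and part ways only at the printed values.
Call chain: main -> verify_load(24, 1) (called at line 37).
First divergence: none; the two logs match at every position.
Execution walk:
  rate_window([8, 8, 9, 1, 8, 5], 8) -> 0  [called from screen_input, line 9]
  screen_input([8, 8, 9, 1, 8, 5], 8) -> 24  [called from main, line 33]
  bind_quota([8, 8, 9, 1, 8, 5]) -> 1  [called from main, line 35]
  verify_load(24, 1) -> 25  [called from main, line 37]
Log line origins:
  1 — main, line 32
  2 — screen_input, line 8
  3 — rate_window, line 2
  4 — screen_input, line 10
  5 — main, line 34
  6 — bind_quota, line 15
  7 — bind_quota, line 20
  8 — main, line 36
  9 — verify_load, line 24
A correct fix: line 26: replace `+` with `%`.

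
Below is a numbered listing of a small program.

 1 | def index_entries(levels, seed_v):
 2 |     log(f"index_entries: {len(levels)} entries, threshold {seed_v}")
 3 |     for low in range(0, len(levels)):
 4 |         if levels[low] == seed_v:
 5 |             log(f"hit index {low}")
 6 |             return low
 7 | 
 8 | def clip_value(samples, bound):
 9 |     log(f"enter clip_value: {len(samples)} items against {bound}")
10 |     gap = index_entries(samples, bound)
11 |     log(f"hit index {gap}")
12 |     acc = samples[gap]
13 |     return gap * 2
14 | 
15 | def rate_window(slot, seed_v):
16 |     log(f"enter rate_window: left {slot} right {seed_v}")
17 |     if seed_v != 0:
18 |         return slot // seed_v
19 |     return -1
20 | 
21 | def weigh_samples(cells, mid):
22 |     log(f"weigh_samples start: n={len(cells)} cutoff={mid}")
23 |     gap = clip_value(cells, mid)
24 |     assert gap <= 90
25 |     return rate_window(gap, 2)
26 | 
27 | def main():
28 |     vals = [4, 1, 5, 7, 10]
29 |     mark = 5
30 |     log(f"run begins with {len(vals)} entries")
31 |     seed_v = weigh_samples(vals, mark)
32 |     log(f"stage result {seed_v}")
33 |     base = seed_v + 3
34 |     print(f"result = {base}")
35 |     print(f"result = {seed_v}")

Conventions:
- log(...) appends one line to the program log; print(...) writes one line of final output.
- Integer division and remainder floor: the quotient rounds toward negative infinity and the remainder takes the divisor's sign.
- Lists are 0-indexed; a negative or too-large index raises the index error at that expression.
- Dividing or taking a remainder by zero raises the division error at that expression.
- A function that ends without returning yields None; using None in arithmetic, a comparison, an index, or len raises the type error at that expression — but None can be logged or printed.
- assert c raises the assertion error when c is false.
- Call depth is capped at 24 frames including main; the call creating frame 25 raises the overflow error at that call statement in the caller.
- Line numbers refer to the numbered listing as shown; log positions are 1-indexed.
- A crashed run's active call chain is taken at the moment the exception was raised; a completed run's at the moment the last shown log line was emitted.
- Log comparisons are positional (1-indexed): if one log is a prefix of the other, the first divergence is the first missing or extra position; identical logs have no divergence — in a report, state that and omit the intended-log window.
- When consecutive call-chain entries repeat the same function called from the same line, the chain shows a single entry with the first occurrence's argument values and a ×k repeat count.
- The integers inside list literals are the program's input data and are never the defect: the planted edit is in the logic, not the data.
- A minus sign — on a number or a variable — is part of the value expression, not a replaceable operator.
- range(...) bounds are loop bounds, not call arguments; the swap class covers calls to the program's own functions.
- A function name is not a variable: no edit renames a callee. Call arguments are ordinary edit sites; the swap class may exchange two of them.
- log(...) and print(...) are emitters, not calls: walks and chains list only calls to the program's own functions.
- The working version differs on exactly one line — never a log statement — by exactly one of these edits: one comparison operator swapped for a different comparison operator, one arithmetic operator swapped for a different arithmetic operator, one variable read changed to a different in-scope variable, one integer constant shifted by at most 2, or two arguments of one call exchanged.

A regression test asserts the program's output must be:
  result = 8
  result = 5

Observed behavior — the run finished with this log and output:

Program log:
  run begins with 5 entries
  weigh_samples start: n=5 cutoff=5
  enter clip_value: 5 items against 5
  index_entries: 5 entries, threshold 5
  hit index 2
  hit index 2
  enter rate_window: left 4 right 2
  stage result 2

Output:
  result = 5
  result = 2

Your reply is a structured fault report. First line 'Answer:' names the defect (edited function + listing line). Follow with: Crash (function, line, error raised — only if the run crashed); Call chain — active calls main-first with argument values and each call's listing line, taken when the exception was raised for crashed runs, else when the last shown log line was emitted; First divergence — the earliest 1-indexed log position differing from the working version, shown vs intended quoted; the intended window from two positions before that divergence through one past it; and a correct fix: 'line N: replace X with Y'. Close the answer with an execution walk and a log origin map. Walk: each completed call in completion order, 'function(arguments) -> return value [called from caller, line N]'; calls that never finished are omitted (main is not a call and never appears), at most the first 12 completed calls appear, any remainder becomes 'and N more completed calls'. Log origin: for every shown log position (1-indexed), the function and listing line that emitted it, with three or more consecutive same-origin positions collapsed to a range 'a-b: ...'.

Answer: the defect is in clip_value at line 13.
Key observation: At log position 7 the runs split — shown 'enter rate_window: left 4 right 2', but the working version logs 'enter rate_window: left 10 right 2'.
Call chain: main.
First divergence: at position 7 the run shows 'enter rate_window: left 4 right 2' where the working version logs 'enter rate_window: left 10 right 2'.
Intended log window:
  5: hit index 2
  6: hit index 2
  7: enter rate_window: left 10 right 2
  8: stage result 5
Execution walk:
  index_entries([4, 1, 5, 7, 10], 5) -> 2  [called from clip_value, line 10]
  clip_value([4, 1, 5, 7, 10], 5) -> 4  [called from weigh_samples, line 23]
  rate_window(4, 2) -> 2  [called from weigh_samples, line 25]
  weigh_samples([4, 1, 5, 7, 10], 5) -> 2  [called from main, line 31]
Log origin:
  1: emitted by main (line 30)
  2: emitted by weigh_samples (line 22)
  3: emitted by clip_value (line 9)
  4: emitted by index_entries (line 2)
  5: emitted by index_entries (line 5)
  6: emitted by clip_value (line 11)
  7: emitted by rate_window (line 16)
  8: emitted by main (line 32)
A correct fix: line 13: replace `gap` with `acc`.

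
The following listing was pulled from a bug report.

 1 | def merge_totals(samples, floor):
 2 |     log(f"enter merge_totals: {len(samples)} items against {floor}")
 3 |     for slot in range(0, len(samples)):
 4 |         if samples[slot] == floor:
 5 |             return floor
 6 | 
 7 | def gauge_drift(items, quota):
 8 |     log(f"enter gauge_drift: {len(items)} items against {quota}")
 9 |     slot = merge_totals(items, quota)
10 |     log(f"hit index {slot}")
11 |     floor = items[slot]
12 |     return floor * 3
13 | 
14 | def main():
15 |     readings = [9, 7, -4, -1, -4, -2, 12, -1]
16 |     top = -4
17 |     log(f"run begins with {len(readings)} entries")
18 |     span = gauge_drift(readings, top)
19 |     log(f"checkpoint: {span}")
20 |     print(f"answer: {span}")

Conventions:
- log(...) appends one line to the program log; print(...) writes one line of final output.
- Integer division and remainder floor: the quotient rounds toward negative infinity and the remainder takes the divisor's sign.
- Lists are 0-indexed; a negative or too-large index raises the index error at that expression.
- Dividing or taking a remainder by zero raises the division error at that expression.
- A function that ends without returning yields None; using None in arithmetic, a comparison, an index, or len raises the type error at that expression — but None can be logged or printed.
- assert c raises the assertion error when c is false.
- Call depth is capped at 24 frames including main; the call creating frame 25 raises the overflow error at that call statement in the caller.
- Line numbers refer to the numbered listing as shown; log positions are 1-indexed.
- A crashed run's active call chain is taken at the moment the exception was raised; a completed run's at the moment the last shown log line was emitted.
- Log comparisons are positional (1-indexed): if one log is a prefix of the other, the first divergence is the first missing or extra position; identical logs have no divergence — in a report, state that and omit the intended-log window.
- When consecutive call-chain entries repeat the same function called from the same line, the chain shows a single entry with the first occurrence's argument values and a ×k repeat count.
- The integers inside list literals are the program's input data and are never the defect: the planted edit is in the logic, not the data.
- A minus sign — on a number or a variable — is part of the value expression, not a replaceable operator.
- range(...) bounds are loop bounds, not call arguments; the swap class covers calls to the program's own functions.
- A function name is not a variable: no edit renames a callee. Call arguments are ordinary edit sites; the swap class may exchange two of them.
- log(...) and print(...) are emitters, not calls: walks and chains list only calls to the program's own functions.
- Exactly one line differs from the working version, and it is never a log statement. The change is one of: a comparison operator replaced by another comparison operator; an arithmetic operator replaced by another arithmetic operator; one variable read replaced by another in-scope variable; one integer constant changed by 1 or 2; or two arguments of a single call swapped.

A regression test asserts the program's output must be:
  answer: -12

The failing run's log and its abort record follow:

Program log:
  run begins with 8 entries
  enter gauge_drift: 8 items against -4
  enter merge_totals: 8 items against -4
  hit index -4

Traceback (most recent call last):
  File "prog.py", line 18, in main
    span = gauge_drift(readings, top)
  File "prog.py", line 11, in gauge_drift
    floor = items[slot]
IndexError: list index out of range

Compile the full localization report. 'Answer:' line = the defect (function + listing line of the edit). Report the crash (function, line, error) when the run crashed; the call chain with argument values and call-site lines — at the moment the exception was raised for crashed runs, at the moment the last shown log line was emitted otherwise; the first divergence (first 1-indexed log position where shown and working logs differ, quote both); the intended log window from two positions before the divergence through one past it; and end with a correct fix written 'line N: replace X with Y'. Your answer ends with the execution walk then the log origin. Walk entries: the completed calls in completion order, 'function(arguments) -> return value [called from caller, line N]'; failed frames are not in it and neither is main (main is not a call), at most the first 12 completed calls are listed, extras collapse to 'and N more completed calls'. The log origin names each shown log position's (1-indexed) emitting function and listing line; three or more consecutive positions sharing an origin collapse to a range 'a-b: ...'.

Answer: the defect is in merge_totals at line 5.
The tell: Everything matches until log position 4, which reads 'hit index -4' in place of 'hit index 2'.
Crash: gauge_drift, line 11, IndexError.
Call chain: main -> gauge_drift([9, 7, -4, -1, -4, -2, 12, -1], -4) (called at line 18).
First divergence: at position 4 the run shows 'hit index -4' where the working version logs 'hit index 2'.
Intended log window:
  2: enter gauge_drift: 8 items against -4
  3: enter merge_totals: 8 items against -4
  4: hit index 2
  5: checkpoint: -12
Execution walk:
  merge_totals([9, 7, -4, -1, -4, -2, 12, -1], -4) -> -4  [called from gauge_drift, line 9]
Log origins:
  1 — main, line 17
  2 — gauge_drift, line 8
  3 — merge_totals, line 2
  4 — gauge_drift, line 10
A correct fix: line 5: replace `floor` with `slot`.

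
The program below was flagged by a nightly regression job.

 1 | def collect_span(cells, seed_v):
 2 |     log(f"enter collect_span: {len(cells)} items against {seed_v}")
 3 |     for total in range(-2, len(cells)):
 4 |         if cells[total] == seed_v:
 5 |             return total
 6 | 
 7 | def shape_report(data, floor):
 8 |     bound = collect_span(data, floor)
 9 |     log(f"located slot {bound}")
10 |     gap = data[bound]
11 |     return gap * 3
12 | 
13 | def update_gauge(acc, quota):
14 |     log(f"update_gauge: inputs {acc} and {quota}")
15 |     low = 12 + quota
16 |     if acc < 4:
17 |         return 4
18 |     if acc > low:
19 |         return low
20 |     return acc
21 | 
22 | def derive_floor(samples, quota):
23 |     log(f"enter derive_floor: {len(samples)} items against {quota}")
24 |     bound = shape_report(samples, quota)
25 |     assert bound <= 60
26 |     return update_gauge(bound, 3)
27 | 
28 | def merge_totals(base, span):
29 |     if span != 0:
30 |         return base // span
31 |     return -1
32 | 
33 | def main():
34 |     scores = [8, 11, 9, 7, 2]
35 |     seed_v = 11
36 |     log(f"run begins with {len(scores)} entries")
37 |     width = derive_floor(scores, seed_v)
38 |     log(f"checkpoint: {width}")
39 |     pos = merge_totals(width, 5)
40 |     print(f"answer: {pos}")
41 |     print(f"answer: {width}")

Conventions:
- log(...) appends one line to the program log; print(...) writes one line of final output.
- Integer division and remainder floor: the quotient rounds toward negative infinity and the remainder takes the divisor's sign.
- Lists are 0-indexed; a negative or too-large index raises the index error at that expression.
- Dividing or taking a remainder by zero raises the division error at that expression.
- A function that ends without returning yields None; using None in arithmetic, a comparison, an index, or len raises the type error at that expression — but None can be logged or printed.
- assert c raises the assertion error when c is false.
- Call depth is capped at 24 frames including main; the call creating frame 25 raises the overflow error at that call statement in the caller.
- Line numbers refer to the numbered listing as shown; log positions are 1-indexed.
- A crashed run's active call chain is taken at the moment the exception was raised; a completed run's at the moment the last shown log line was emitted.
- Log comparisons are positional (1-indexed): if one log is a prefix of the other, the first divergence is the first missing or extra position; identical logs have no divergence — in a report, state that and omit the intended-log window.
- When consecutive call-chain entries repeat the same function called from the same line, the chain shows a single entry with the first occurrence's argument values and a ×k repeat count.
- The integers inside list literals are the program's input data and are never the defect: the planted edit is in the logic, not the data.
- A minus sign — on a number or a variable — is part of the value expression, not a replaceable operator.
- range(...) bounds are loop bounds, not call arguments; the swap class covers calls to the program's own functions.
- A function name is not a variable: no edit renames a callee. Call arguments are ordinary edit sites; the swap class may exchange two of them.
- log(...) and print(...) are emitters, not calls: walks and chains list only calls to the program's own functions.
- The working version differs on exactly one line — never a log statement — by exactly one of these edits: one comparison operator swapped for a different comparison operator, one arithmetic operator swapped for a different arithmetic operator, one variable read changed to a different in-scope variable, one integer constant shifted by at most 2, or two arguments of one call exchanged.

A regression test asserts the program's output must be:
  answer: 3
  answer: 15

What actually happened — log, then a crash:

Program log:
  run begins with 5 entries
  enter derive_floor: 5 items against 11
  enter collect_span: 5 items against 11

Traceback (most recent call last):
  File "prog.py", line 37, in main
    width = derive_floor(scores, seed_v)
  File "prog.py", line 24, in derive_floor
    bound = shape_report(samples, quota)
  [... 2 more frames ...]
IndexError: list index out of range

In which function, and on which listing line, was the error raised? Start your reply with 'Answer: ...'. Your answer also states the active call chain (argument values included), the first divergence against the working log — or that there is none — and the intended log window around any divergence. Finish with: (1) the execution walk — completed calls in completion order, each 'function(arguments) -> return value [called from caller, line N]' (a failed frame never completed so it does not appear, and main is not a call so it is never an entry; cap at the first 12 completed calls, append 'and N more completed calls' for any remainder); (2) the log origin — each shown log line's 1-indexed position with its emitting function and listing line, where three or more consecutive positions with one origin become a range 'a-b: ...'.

Answer: the error was raised in collect_span, line 4.
Key observation: The log ends early — 3 lines, where the working version next logs 'located slot 1'.
Call chain: main -> derive_floor([8, 11, 9, 7, 2], 11) (called at line 37) -> shape_report([8, 11, 9, 7, 2], 11) (called at line 24) -> collect_span([8, 11, 9, 7, 2], 11) (called at line 8).
First divergence: position 4 — the faulty run's log ends after 3 lines; the working version continues with 'located slot 1'.
Intended log window:
  2: enter derive_floor: 5 items against 11
  3: enter collect_span: 5 items against 11
  4: located slot 1
  5: update_gauge: inputs 33 and 3
Execution walk:
  (no call completed)
Origin of each log line:
  1: emitted by main (line 36)
  2: emitted by derive_floor (line 23)
  3: emitted by collect_span (line 2)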